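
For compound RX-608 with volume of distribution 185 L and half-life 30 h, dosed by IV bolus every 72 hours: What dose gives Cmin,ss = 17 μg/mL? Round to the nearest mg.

τ/t½ = 72/30 ≈ 2.4, so f = (1/2)^(72/30) ≈ 0.189465.
Cmin,ss = (D/Vd)·f/(1−f), so D = Cmin,ss·Vd·(1−f)/f.
D = 17 × 185 × (1−f)/f ≈ 17 × 185 × 4.27802 ≈ 13454.37 mg.

13454 mg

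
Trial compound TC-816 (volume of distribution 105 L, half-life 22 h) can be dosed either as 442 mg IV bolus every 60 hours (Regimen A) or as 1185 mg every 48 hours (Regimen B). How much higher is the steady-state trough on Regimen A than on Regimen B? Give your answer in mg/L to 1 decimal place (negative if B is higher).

-2.4 mg/L

Regimen A: f = (1/2)^(60/22) ≈ 0.1510; Cmin,ss = (442/105)·f/(1−f) ≈ 0.749 mg/L.
Regimen B: f = (1/2)^(48/22) ≈ 0.2204; Cmin,ss = (1185/105)·f/(1−f) ≈ 3.191 mg/L.
Difference ≈ 0.749 − 3.191 ≈ -2.442 mg/L.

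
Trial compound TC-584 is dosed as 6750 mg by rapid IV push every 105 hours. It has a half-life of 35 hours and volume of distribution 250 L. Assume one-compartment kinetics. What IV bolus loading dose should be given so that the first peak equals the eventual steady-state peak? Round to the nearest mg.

f = (1/2)^(105/35) ≈ 0.125000; accumulation ratio R = 1/(1−f) ≈ 1.14286.
Loading dose to hit Cmax,ss on first dose: D_load = D_maint·R ≈ 6750 × 1.14286 ≈ 7714.31 mg.

7714 mg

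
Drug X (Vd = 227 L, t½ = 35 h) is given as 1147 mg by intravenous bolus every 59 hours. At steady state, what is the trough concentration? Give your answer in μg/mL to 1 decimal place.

τ/t½ = 59/35 ≈ 1.6857, so fraction remaining f = (1/2)^(59/35) ≈ 0.3108.
Each bolus raises the concentration by D/Vd = 1147/227 ≈ 5.053 μg/mL.
Steady-state trough Cmin,ss = C₀·f/(1−f) ≈ 5.053 × 0.3108/0.6892 ≈ 2.279 μg/mL.

2.3 μg/mL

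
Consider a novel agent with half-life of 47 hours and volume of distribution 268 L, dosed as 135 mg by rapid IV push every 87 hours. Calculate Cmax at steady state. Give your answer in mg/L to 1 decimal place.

Over one 87-h interval, 87/47 ≈ 1.8511 half-lives elapse, leaving f ≈ 0.2772 of each dose.
At steady state, accumulation factor R = 1/(1 − e^(−kτ)) ≈ 1.3835.
Single-dose peak C₀ = D/Vd = 135/268 ≈ 0.504 mg/L.
Cmax,ss = C₀/(1 − f) ≈ 0.504/0.7228 ≈ 0.697 mg/L.

0.7 mg/L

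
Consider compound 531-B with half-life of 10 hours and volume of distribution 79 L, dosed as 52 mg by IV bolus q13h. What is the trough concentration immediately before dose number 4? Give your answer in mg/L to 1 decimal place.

f = (1/2)^(τ/t½) = (1/2)^(13/10) ≈ 0.4061.
C₀ = D/Vd = 52/79 ≈ 0.658 mg/L.
Before the 4th dose, 3 doses have been given. Superposition: Cmin = C₀·(f + f² + … + f^3).
≈ 0.658 × (0.4061 + 0.1649 + 0.0670) ≈ 0.658 × 0.6380 ≈ 0.420 mg/L.

0.4 mg/L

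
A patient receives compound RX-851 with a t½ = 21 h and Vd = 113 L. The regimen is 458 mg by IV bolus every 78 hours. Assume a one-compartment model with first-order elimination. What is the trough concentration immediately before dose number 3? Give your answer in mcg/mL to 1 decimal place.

f = (1/2)^(τ/t½) = (1/2)^(78/21) ≈ 0.0762.
C₀ = D/Vd = 458/113 ≈ 4.053 mcg/mL.
Before the 3rd dose, 2 doses have been given. Superposition: Cmin = C₀·(f + f²).
≈ 4.053 × (0.0762 + 0.0058) ≈ 4.053 × 0.0820 ≈ 0.332 mcg/mL.

0.3 mcg/mL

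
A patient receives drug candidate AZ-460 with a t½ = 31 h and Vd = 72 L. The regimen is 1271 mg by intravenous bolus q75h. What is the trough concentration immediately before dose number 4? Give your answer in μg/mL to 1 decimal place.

4.0 μg/mL

f = (1/2)^(τ/t½) = (1/2)^(75/31) ≈ 0.1869.
C₀ = D/Vd = 1271/72 ≈ 17.653 μg/mL.
Before the 4th dose, 3 doses have been given. Superposition: Cmin = C₀·(f + f² + … + f^3).
≈ 17.653 × (0.1869 + 0.0349 + 0.0065) ≈ 17.653 × 0.2283 ≈ 4.030 μg/mL.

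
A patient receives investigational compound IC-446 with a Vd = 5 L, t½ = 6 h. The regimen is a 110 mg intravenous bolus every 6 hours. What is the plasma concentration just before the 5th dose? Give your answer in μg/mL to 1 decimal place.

f = (1/2)^(τ/t½) = (1/2)^(6/6) ≈ 0.5000.
C₀ = D/Vd = 110/5 ≈ 22.000 μg/mL.
Before the 5th dose, 4 doses have been given. Superposition: Cmin = C₀·(f + f² + … + f^4).
≈ 22.000 × (0.5000 + 0.2500 + 0.1250 + 0.0625) ≈ 22.000 × 0.9375 ≈ 20.625 μg/mL.

20.6 μg/mL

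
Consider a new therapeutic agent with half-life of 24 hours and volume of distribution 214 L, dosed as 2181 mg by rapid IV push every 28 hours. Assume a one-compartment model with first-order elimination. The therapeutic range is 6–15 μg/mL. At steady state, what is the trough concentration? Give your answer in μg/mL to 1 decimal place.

τ/t½ = 28/24 ≈ 1.1667, so fraction remaining f = (1/2)^(28/24) ≈ 0.4454.
At steady state, accumulation factor R = 1/(1 − e^(−kτ)) ≈ 1.8031.
Single-dose peak C₀ = D/Vd = 2181/214 ≈ 10.192 μg/mL.
Steady-state peak Cmax,ss = C₀·R ≈ 10.192 × 1.8031 ≈ 18.377 μg/mL.
Steady-state trough Cmin,ss = Cmax,ss·f ≈ 18.377 × 0.4454 ≈ 8.185 μg/mL.
Trough 8.2 μg/mL vs MEC 6 μg/mL: adequate.

8.2 μg/mL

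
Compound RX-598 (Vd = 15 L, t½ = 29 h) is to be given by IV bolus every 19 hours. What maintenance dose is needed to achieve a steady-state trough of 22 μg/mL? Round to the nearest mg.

190 mg

τ/t½ = 19/29 ≈ 0.65517, so f = (1/2)^(19/29) ≈ 0.635000.
Cmin,ss = (D/Vd)·f/(1−f), so D = Cmin,ss·Vd·(1−f)/f.
D = 22 × 15 × (1−f)/f ≈ 22 × 15 × 0.57480 ≈ 189.68 mg.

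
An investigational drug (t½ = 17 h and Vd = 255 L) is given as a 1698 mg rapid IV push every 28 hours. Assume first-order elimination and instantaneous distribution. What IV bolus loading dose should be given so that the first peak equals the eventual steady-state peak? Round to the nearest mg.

2494 mg

f = (1/2)^(28/17) ≈ 0.319290; accumulation ratio R = 1/(1−f) ≈ 1.46905.
Loading dose to hit Cmax,ss on first dose: D_load = D_maint·R ≈ 1698 × 1.46905 ≈ 2494.45 mg.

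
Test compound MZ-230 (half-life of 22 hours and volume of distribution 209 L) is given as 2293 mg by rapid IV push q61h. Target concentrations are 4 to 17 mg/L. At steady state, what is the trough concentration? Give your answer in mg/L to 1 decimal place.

1.9 mg/L

Over one 61-h interval, 61/22 ≈ 2.7727 half-lives elapse, leaving f ≈ 0.1463 of each dose.
Accumulation ratio R = 1/(1 − f) ≈ 1/0.8537 ≈ 1.1714.
Each bolus raises the concentration by D/Vd = 2293/209 ≈ 10.971 mg/L.
Steady-state peak Cmax,ss = C₀·R ≈ 10.971 × 1.1714 ≈ 12.851 mg/L.
One interval later, Cmin,ss = Cmax,ss·e^(−kτ) ≈ 12.851 × 0.1463 ≈ 1.880 mg/L.
Trough 1.9 mg/L vs MEC 4 mg/L: subtherapeutic.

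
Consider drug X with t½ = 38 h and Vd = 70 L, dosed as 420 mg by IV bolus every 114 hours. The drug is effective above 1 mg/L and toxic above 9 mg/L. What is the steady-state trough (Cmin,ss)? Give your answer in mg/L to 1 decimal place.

0.9 mg/L

τ = 114 h = 3 half-lives, so f = (1/2)^3 = 0.125.
Accumulation ratio R = 1/(1 − f) = 1/0.875 = 8/7.
Single-dose peak C₀ = D/Vd = 420/70 = 6 mg/L.
Steady-state peak Cmax,ss = C₀·R = 6 × 8/7 ≈ 6.857 mg/L.
Steady-state trough Cmin,ss = Cmax,ss·f ≈ 6.857 × 0.125 ≈ 0.857 mg/L.
Trough 0.9 mg/L vs MEC 1 mg/L: subtherapeutic.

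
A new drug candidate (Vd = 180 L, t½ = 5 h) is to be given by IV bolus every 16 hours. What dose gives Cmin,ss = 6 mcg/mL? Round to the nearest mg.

τ/t½ = 16/5 ≈ 3.2, so f = (1/2)^(16/5) ≈ 0.108819.
Cmin,ss = (D/Vd)·f/(1−f), so D = Cmin,ss·Vd·(1−f)/f.
D = 6 × 180 × (1−f)/f ≈ 6 × 180 × 8.18957 ≈ 8844.74 mg.

8845 mg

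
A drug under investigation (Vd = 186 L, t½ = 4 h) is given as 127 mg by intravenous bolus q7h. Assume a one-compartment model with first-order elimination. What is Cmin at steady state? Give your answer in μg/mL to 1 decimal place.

0.3 μg/mL

τ/t½ = 7/4 ≈ 1.75, so fraction remaining f = (1/2)^(7/4) ≈ 0.2973.
At steady state, accumulation factor R = 1/(1 − e^(−kτ)) ≈ 1.4231.
Each bolus raises the concentration by D/Vd = 127/186 ≈ 0.683 μg/mL.
Cmax,ss = C₀/(1 − f) ≈ 0.683/0.7027 ≈ 0.972 μg/mL.
Steady-state trough Cmin,ss = Cmax,ss·f ≈ 0.972 × 0.2973 ≈ 0.289 μg/mL.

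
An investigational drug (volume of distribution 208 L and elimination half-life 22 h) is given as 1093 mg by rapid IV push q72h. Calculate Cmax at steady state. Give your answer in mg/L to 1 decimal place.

Over one 72-h interval, 72/22 ≈ 3.2727 half-lives elapse, leaving f ≈ 0.1035 of each dose.
At steady state, accumulation factor R = 1/(1 − e^(−kτ)) ≈ 1.1154.
Single-dose peak C₀ = D/Vd = 1093/208 ≈ 5.255 mg/L.
Steady-state peak Cmax,ss = C₀·R ≈ 5.255 × 1.1154 ≈ 5.861 mg/L.

5.9 mg/L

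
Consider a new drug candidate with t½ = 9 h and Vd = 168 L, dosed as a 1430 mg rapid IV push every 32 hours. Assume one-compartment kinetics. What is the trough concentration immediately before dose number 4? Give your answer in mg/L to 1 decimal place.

0.8 mg/L

f = (1/2)^(τ/t½) = (1/2)^(32/9) ≈ 0.0850.
C₀ = D/Vd = 1430/168 ≈ 8.512 mg/L.
Before the 4th dose, 3 doses have been given. Superposition: Cmin = C₀·(f + f² + … + f^3).
≈ 8.512 × (0.0850 + 0.0072 + 0.0006) ≈ 8.512 × 0.0928 ≈ 0.790 mg/L.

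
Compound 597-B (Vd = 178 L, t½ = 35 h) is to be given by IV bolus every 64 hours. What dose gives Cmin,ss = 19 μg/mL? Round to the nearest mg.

τ/t½ = 64/35 ≈ 1.8286, so f = (1/2)^(64/35) ≈ 0.281543.
Cmin,ss = (D/Vd)·f/(1−f), so D = Cmin,ss·Vd·(1−f)/f.
D = 19 × 178 × (1−f)/f ≈ 19 × 178 × 2.55186 ≈ 8630.39 mg.

8630 mg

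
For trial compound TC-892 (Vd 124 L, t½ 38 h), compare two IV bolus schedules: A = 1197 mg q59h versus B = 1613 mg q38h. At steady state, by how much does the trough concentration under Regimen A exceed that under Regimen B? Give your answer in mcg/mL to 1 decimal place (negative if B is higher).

-8.0 mcg/mL

Regimen A: f = (1/2)^(59/38) ≈ 0.3409; Cmin,ss = (1197/124)·f/(1−f) ≈ 4.993 mcg/mL.
Regimen B: f = (1/2)^(38/38) ≈ 0.5000; Cmin,ss = (1613/124)·f/(1−f) ≈ 13.008 mcg/mL.
Difference ≈ 4.993 − 13.008 ≈ -8.015 mcg/mL.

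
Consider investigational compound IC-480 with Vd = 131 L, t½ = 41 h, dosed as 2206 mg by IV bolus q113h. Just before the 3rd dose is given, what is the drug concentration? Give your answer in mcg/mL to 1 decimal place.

f = (1/2)^(τ/t½) = (1/2)^(113/41) ≈ 0.1480.
C₀ = D/Vd = 2206/131 ≈ 16.840 mcg/mL.
Before the 3rd dose, 2 doses have been given. Superposition: Cmin = C₀·(f + f²).
≈ 16.840 × (0.1480 + 0.0219) ≈ 16.840 × 0.1699 ≈ 2.861 mcg/mL.

2.9 mcg/mL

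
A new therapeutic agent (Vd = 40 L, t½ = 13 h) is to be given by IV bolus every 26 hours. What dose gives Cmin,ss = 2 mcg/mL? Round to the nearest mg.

240 mg

τ/t½ = 26/13 ≈ 2, so f = (1/2)^(26/13) ≈ 0.250000.
Cmin,ss = (D/Vd)·f/(1−f), so D = Cmin,ss·Vd·(1−f)/f.
D = 2 × 40 × (1−f)/f ≈ 2 × 40 × 3.00000 ≈ 240.00 mg.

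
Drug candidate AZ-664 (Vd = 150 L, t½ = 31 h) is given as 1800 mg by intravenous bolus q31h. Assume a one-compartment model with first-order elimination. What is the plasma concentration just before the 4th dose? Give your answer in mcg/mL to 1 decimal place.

10.5 mcg/mL

f = (1/2)^(τ/t½) = (1/2)^(31/31) ≈ 0.5000.
C₀ = D/Vd = 1800/150 ≈ 12.000 mcg/mL.
Before the 4th dose, 3 doses have been given. Superposition: Cmin = C₀·(f + f² + … + f^3).
≈ 12.000 × (0.5000 + 0.2500 + 0.1250) ≈ 12.000 × 0.8750 ≈ 10.500 mcg/mL.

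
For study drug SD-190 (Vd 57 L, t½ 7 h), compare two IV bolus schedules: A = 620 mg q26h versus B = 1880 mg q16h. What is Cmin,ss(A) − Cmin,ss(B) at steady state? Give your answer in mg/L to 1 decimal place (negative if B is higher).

Regimen A: f = (1/2)^(26/7) ≈ 0.0762; Cmin,ss = (620/57)·f/(1−f) ≈ 0.897 mg/L.
Regimen B: f = (1/2)^(16/7) ≈ 0.2051; Cmin,ss = (1880/57)·f/(1−f) ≈ 8.510 mg/L.
Difference ≈ 0.897 − 8.510 ≈ -7.613 mg/L.

-7.6 mg/L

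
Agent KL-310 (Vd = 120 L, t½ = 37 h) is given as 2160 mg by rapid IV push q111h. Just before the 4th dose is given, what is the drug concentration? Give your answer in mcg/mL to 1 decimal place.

2.6 mcg/mL

f = (1/2)^(τ/t½) = (1/2)^(111/37) ≈ 0.1250.
C₀ = D/Vd = 2160/120 ≈ 18.000 mcg/mL.
Before the 4th dose, 3 doses have been given. Superposition: Cmin = C₀·(f + f² + … + f^3).
≈ 18.000 × (0.1250 + 0.0156 + 0.0020) ≈ 18.000 × 0.1426 ≈ 2.567 mcg/mL.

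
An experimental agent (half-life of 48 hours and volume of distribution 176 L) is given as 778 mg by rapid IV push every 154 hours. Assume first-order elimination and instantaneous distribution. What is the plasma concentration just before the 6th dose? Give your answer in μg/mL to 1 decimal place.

0.5 μg/mL

f = (1/2)^(τ/t½) = (1/2)^(154/48) ≈ 0.1082.
C₀ = D/Vd = 778/176 ≈ 4.420 μg/mL.
Before the 6th dose, 5 doses have been given. Superposition: Cmin = C₀·(f + f² + … + f^5).
≈ 4.420 × (0.1082 + 0.0117 + 0.0013 + 0.0001 + 0.0000) ≈ 4.420 × 0.1213 ≈ 0.536 μg/mL.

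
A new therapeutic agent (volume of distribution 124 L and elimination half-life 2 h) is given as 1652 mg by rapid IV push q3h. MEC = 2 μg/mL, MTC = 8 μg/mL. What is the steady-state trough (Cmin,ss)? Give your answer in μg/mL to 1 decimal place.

7.3 μg/mL

Over one 3-h interval, 3/2 ≈ 1.5 half-lives elapse, leaving f ≈ 0.3536 of each dose.
At steady state, accumulation factor R = 1/(1 − e^(−kτ)) ≈ 1.5470.
Each bolus raises the concentration by D/Vd = 1652/124 ≈ 13.323 μg/mL.
Steady-state peak Cmax,ss = C₀·R ≈ 13.323 × 1.5470 ≈ 20.611 μg/mL.
Steady-state trough Cmin,ss = Cmax,ss·f ≈ 20.611 × 0.3536 ≈ 7.288 μg/mL.
Trough 7.3 μg/mL vs MEC 2 μg/mL: adequate.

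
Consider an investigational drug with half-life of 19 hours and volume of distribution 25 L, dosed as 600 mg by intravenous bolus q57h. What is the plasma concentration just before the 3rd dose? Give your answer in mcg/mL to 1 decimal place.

3.4 mcg/mL

f = (1/2)^(τ/t½) = (1/2)^(57/19) ≈ 0.1250.
C₀ = D/Vd = 600/25 ≈ 24.000 mcg/mL.
Before the 3rd dose, 2 doses have been given. Superposition: Cmin = C₀·(f + f²).
≈ 24.000 × (0.1250 + 0.0156) ≈ 24.000 × 0.1406 ≈ 3.374 mcg/mL.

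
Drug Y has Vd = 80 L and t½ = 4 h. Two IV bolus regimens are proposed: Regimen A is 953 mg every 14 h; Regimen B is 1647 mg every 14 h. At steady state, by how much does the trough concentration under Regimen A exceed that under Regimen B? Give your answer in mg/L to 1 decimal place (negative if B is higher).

Regimen A: f = (1/2)^(14/4) ≈ 0.0884; Cmin,ss = (953/80)·f/(1−f) ≈ 1.155 mg/L.
Regimen B: f = (1/2)^(14/4) ≈ 0.0884; Cmin,ss = (1647/80)·f/(1−f) ≈ 1.996 mg/L.
Difference ≈ 1.155 − 1.996 ≈ -0.841 mg/L.

-0.8 mg/L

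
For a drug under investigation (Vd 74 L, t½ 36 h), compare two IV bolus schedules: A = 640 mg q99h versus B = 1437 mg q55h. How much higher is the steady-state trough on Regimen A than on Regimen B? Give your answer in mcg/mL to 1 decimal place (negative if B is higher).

-8.8 mcg/mL

Regimen A: f = (1/2)^(99/36) ≈ 0.1487; Cmin,ss = (640/74)·f/(1−f) ≈ 1.511 mcg/mL.
Regimen B: f = (1/2)^(55/36) ≈ 0.3468; Cmin,ss = (1437/74)·f/(1−f) ≈ 10.310 mcg/mL.
Difference ≈ 1.511 − 10.310 ≈ -8.799 mcg/mL.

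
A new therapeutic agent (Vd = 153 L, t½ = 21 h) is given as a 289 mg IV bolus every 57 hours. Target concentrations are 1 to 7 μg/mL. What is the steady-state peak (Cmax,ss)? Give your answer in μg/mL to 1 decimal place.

2.2 μg/mL

k = ln2/t½ = ln2/21 ≈ 0.033007 h⁻¹; fraction remaining f = e^(−kτ) = e^(−0.033007×57) ≈ 0.1524.
At steady state, accumulation factor R = 1/(1 − e^(−kτ)) ≈ 1.1798.
Single-dose peak C₀ = D/Vd = 289/153 ≈ 1.889 μg/mL.
Steady-state peak Cmax,ss = C₀·R ≈ 1.889 × 1.1798 ≈ 2.229 μg/mL.
Peak 2.2 μg/mL vs MTC 7 μg/mL: below toxic threshold.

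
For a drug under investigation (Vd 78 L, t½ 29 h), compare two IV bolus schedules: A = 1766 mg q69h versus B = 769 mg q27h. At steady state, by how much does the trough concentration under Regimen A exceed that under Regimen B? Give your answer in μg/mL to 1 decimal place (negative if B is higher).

Regimen A: f = (1/2)^(69/29) ≈ 0.1922; Cmin,ss = (1766/78)·f/(1−f) ≈ 5.387 μg/mL.
Regimen B: f = (1/2)^(27/29) ≈ 0.5245; Cmin,ss = (769/78)·f/(1−f) ≈ 10.875 μg/mL.
Difference ≈ 5.387 − 10.875 ≈ -5.488 μg/mL.

-5.5 μg/mL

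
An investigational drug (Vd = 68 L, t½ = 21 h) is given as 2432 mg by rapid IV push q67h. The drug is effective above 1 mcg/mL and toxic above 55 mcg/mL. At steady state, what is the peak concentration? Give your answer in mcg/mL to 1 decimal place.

Over one 67-h interval, 67/21 ≈ 3.1905 half-lives elapse, leaving f ≈ 0.1095 of each dose.
Accumulation ratio R = 1/(1 − f) ≈ 1/0.8905 ≈ 1.1230.
Each bolus raises the concentration by D/Vd = 2432/68 ≈ 35.765 mcg/mL.
Cmax,ss = C₀/(1 − f) ≈ 35.765/0.8905 ≈ 40.163 mcg/mL.
Peak 40.2 mcg/mL vs MTC 55 mcg/mL: below toxic threshold.

40.2 mcg/mL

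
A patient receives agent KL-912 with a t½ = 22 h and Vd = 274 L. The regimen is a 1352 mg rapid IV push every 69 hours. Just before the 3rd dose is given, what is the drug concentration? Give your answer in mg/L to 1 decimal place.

0.6 mg/L

f = (1/2)^(τ/t½) = (1/2)^(69/22) ≈ 0.1137.
C₀ = D/Vd = 1352/274 ≈ 4.934 mg/L.
Before the 3rd dose, 2 doses have been given. Superposition: Cmin = C₀·(f + f²).
≈ 4.934 × (0.1137 + 0.0129) ≈ 4.934 × 0.1266 ≈ 0.625 mg/L.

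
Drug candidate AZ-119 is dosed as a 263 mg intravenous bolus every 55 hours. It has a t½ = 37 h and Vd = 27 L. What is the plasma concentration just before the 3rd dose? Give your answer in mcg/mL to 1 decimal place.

4.7 mcg/mL

f = (1/2)^(τ/t½) = (1/2)^(55/37) ≈ 0.3569.
C₀ = D/Vd = 263/27 ≈ 9.741 mcg/mL.
Before the 3rd dose, 2 doses have been given. Superposition: Cmin = C₀·(f + f²).
≈ 9.741 × (0.3569 + 0.1274) ≈ 9.741 × 0.4843 ≈ 4.718 mcg/mL.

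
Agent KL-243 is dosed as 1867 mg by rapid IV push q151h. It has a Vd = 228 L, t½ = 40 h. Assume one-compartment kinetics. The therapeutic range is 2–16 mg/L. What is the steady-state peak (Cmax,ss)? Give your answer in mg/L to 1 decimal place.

k = ln2/t½ = ln2/40 ≈ 0.017329 h⁻¹; fraction remaining f = e^(−kτ) = e^(−0.017329×151) ≈ 0.0730.
At steady state, accumulation factor R = 1/(1 − e^(−kτ)) ≈ 1.0787.
Each bolus raises the concentration by D/Vd = 1867/228 ≈ 8.189 mg/L.
Cmax,ss = C₀/(1 − f) ≈ 8.189/0.9270 ≈ 8.834 mg/L.
Peak 8.8 mg/L vs MTC 16 mg/L: below toxic threshold.

8.8 mg/L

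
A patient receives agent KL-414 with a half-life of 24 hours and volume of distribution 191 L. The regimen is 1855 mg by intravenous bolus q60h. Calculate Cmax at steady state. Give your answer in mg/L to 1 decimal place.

11.8 mg/L

τ/t½ = 60/24 ≈ 2.5, so fraction remaining f = (1/2)^(60/24) ≈ 0.1768.
Accumulation ratio R = 1/(1 − f) ≈ 1/0.8232 ≈ 1.2148.
Single-dose peak C₀ = D/Vd = 1855/191 ≈ 9.712 mg/L.
Steady-state peak Cmax,ss = C₀·R ≈ 9.712 × 1.2148 ≈ 11.798 mg/L.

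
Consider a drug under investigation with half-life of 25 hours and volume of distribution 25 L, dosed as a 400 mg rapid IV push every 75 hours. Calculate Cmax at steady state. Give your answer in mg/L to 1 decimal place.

18.3 mg/L

τ = 75 h = 3 half-lives, so f = (1/2)^3 = 0.125.
At steady state, R = 1/(1 − 0.125) = 8/7.
Single-dose peak C₀ = D/Vd = 400/25 = 16 mg/L.
Steady-state peak Cmax,ss = C₀·R = 16 × 8/7 ≈ 18.286 mg/L.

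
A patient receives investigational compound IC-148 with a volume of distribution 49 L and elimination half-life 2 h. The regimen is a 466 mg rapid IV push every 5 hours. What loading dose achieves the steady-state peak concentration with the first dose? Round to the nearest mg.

f = (1/2)^(5/2) ≈ 0.176777; accumulation ratio R = 1/(1−f) ≈ 1.21474.
Loading dose to hit Cmax,ss on first dose: D_load = D_maint·R ≈ 466 × 1.21474 ≈ 566.07 mg.

566 mg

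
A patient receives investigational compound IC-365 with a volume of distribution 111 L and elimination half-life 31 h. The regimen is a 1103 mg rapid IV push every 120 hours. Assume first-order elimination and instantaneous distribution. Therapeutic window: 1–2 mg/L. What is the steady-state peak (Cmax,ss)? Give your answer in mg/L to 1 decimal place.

k = ln2/t½ = ln2/31 ≈ 0.022360 h⁻¹; fraction remaining f = e^(−kτ) = e^(−0.022360×120) ≈ 0.0683.
Accumulation ratio R = 1/(1 − f) ≈ 1/0.9317 ≈ 1.0733.
Each bolus raises the concentration by D/Vd = 1103/111 ≈ 9.937 mg/L.
Cmax,ss = C₀/(1 − f) ≈ 9.937/0.9317 ≈ 10.665 mg/L.
Peak 10.7 mg/L vs MTC 2 mg/L: exceeds toxic threshold.

10.7 mg/L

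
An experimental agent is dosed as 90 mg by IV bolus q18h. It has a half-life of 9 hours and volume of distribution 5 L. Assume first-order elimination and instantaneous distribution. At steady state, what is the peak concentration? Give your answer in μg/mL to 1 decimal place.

The dosing interval is 2 half-lives, so f = 2^(−2) = 0.25.
Accumulation ratio R = 1/(1 − f) = 1/0.75 = 4/3.
Single-dose peak C₀ = D/Vd = 90/5 = 18 μg/mL.
Steady-state peak Cmax,ss = C₀·R = 18 × 4/3 ≈ 24.000 μg/mL.

24.0 μg/mL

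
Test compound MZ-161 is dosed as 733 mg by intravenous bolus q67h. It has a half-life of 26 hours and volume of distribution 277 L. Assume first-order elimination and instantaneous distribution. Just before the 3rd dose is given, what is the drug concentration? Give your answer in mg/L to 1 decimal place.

f = (1/2)^(τ/t½) = (1/2)^(67/26) ≈ 0.1676.
C₀ = D/Vd = 733/277 ≈ 2.646 mg/L.
Before the 3rd dose, 2 doses have been given. Superposition: Cmin = C₀·(f + f²).
≈ 2.646 × (0.1676 + 0.0281) ≈ 2.646 × 0.1957 ≈ 0.518 mg/L.

0.5 mg/L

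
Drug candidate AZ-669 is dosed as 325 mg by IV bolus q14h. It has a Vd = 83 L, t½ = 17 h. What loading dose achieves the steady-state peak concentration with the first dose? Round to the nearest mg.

747 mg

f = (1/2)^(14/17) ≈ 0.565058; accumulation ratio R = 1/(1−f) ≈ 2.29916.
Loading dose to hit Cmax,ss on first dose: D_load = D_maint·R ≈ 325 × 2.29916 ≈ 747.23 mg.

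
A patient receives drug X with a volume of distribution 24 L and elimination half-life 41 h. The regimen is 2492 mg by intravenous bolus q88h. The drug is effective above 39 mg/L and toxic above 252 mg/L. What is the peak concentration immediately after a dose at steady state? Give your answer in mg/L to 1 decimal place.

134.1 mg/L

Over one 88-h interval, 88/41 ≈ 2.1463 half-lives elapse, leaving f ≈ 0.2259 of each dose.
Accumulation ratio R = 1/(1 − f) ≈ 1/0.7741 ≈ 1.2918.
Each bolus raises the concentration by D/Vd = 2492/24 ≈ 103.833 mg/L.
Steady-state peak Cmax,ss = C₀·R ≈ 103.833 × 1.2918 ≈ 134.131 mg/L.
Peak 134.1 mg/L vs MTC 252 mg/L: below toxic threshold.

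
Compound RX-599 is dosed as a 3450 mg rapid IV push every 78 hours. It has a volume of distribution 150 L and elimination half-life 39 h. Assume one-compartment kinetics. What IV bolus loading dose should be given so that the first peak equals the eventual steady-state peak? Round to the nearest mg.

4600 mg

f = (1/2)^(78/39) ≈ 0.250000; accumulation ratio R = 1/(1−f) ≈ 1.33333.
Loading dose to hit Cmax,ss on first dose: D_load = D_maint·R ≈ 3450 × 1.33333 ≈ 4599.99 mg.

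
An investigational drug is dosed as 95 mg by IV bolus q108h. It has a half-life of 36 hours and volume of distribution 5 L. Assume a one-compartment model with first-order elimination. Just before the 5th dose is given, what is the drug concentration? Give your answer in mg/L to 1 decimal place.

f = (1/2)^(τ/t½) = (1/2)^(108/36) ≈ 0.1250.
C₀ = D/Vd = 95/5 ≈ 19.000 mg/L.
Before the 5th dose, 4 doses have been given. Superposition: Cmin = C₀·(f + f² + … + f^4).
≈ 19.000 × (0.1250 + 0.0156 + 0.0020 + 0.0002) ≈ 19.000 × 0.1428 ≈ 2.713 mg/L.

2.7 mg/L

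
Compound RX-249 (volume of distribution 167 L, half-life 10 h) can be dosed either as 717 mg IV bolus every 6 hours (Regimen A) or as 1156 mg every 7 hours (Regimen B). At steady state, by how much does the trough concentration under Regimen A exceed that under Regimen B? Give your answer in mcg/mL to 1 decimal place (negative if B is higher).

-2.8 mcg/mL

Regimen A: f = (1/2)^(6/10) ≈ 0.6598; Cmin,ss = (717/167)·f/(1−f) ≈ 8.327 mcg/mL.
Regimen B: f = (1/2)^(7/10) ≈ 0.6156; Cmin,ss = (1156/167)·f/(1−f) ≈ 11.086 mcg/mL.
Difference ≈ 8.327 − 11.086 ≈ -2.759 mcg/mL.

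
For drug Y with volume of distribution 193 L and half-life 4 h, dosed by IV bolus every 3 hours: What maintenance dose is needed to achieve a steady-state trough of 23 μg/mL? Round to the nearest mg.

3026 mg

τ/t½ = 3/4 ≈ 0.75, so f = (1/2)^(3/4) ≈ 0.594604.
Cmin,ss = (D/Vd)·f/(1−f), so D = Cmin,ss·Vd·(1−f)/f.
D = 23 × 193 × (1−f)/f ≈ 23 × 193 × 0.68179 ≈ 3026.47 mg.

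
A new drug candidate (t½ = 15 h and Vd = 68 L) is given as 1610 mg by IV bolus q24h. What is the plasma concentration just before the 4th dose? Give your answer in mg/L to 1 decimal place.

f = (1/2)^(τ/t½) = (1/2)^(24/15) ≈ 0.3299.
C₀ = D/Vd = 1610/68 ≈ 23.676 mg/L.
Before the 4th dose, 3 doses have been given. Superposition: Cmin = C₀·(f + f² + … + f^3).
≈ 23.676 × (0.3299 + 0.1088 + 0.0359) ≈ 23.676 × 0.4746 ≈ 11.237 mg/L.

11.2 mg/L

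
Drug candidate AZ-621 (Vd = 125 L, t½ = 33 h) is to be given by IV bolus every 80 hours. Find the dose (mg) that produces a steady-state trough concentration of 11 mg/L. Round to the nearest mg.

6005 mg

τ/t½ = 80/33 ≈ 2.4242, so f = (1/2)^(80/33) ≈ 0.186307.
Cmin,ss = (D/Vd)·f/(1−f), so D = Cmin,ss·Vd·(1−f)/f.
D = 11 × 125 × (1−f)/f ≈ 11 × 125 × 4.36748 ≈ 6005.28 mg.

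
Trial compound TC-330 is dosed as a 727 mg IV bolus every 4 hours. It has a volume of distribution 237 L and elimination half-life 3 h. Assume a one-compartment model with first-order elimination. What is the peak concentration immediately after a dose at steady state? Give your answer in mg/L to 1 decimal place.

5.1 mg/L

τ/t½ = 4/3 ≈ 1.3333, so fraction remaining f = (1/2)^(4/3) ≈ 0.3969.
Accumulation ratio R = 1/(1 − f) ≈ 1/0.6031 ≈ 1.6581.
Single-dose peak C₀ = D/Vd = 727/237 ≈ 3.068 mg/L.
Cmax,ss = C₀/(1 − f) ≈ 3.068/0.6031 ≈ 5.087 mg/L.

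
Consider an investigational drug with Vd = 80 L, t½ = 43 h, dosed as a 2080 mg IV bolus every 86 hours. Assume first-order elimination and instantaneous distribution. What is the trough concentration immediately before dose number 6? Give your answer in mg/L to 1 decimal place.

f = (1/2)^(τ/t½) = (1/2)^(86/43) ≈ 0.2500.
C₀ = D/Vd = 2080/80 ≈ 26.000 mg/L.
Before the 6th dose, 5 doses have been given. Superposition: Cmin = C₀·(f + f² + … + f^5).
≈ 26.000 × (0.2500 + 0.0625 + 0.0156 + 0.0039 + 0.0010) ≈ 26.000 × 0.3330 ≈ 8.658 mg/L.

8.7 mg/L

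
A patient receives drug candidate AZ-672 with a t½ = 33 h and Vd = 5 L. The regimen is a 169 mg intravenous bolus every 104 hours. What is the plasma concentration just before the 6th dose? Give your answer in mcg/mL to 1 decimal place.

4.3 mcg/mL

f = (1/2)^(τ/t½) = (1/2)^(104/33) ≈ 0.1125.
C₀ = D/Vd = 169/5 ≈ 33.800 mcg/mL.
Before the 6th dose, 5 doses have been given. Superposition: Cmin = C₀·(f + f² + … + f^5).
≈ 33.800 × (0.1125 + 0.0127 + 0.0014 + 0.0002 + 0.0000) ≈ 33.800 × 0.1268 ≈ 4.286 mcg/mL.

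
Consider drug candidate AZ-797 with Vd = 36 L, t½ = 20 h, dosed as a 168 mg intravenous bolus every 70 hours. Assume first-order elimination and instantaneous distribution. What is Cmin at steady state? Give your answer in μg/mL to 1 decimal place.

k = ln2/t½ = ln2/20 ≈ 0.034657 h⁻¹; fraction remaining f = e^(−kτ) = e^(−0.034657×70) ≈ 0.0884.
Accumulation ratio R = 1/(1 − f) ≈ 1/0.9116 ≈ 1.0970.
Each bolus raises the concentration by D/Vd = 168/36 ≈ 4.667 μg/mL.
Steady-state peak Cmax,ss = C₀·R ≈ 4.667 × 1.0970 ≈ 5.120 μg/mL.
One interval later, Cmin,ss = Cmax,ss·e^(−kτ) ≈ 5.120 × 0.0884 ≈ 0.453 μg/mL.

0.5 μg/mL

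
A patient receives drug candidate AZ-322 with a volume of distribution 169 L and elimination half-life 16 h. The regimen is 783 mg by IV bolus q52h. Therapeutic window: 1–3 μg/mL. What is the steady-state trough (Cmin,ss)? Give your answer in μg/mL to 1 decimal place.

τ/t½ = 52/16 ≈ 3.25, so fraction remaining f = (1/2)^(52/16) ≈ 0.1051.
Accumulation ratio R = 1/(1 − f) ≈ 1/0.8949 ≈ 1.1174.
Single-dose peak C₀ = D/Vd = 783/169 ≈ 4.633 μg/mL.
Cmax,ss = C₀/(1 − f) ≈ 4.633/0.8949 ≈ 5.177 μg/mL.
One interval later, Cmin,ss = Cmax,ss·e^(−kτ) ≈ 5.177 × 0.1051 ≈ 0.544 μg/mL.
Trough 0.5 μg/mL vs MEC 1 μg/mL: subtherapeutic.

0.5 μg/mL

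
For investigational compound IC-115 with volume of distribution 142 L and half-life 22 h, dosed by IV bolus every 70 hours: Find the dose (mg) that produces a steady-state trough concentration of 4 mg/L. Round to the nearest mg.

τ/t½ = 70/22 ≈ 3.1818, so f = (1/2)^(70/22) ≈ 0.110199.
Cmin,ss = (D/Vd)·f/(1−f), so D = Cmin,ss·Vd·(1−f)/f.
D = 4 × 142 × (1−f)/f ≈ 4 × 142 × 8.07449 ≈ 4586.31 mg.

4586 mg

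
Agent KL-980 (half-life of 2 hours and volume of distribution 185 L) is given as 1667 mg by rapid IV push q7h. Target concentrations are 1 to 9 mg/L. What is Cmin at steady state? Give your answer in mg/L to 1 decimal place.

Over one 7-h interval, 7/2 ≈ 3.5 half-lives elapse, leaving f ≈ 0.0884 of each dose.
Single-dose peak C₀ = D/Vd = 1667/185 ≈ 9.011 mg/L.
Steady-state trough Cmin,ss = C₀·f/(1−f) ≈ 9.011 × 0.0884/0.9116 ≈ 0.874 mg/L.
Trough 0.9 mg/L vs MEC 1 mg/L: subtherapeutic.

0.9 mg/L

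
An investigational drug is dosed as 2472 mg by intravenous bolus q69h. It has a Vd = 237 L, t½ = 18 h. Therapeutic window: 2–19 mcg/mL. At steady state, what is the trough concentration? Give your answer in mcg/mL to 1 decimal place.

Over one 69-h interval, 69/18 ≈ 3.8333 half-lives elapse, leaving f ≈ 0.0702 of each dose.
At steady state, accumulation factor R = 1/(1 − e^(−kτ)) ≈ 1.0755.
Single-dose peak C₀ = D/Vd = 2472/237 ≈ 10.430 mcg/mL.
Cmax,ss = C₀/(1 − f) ≈ 10.430/0.9298 ≈ 11.217 mcg/mL.
One interval later, Cmin,ss = Cmax,ss·e^(−kτ) ≈ 11.217 × 0.0702 ≈ 0.787 mcg/mL.
Trough 0.8 mcg/mL vs MEC 2 mcg/mL: subtherapeutic.

0.8 mcg/mL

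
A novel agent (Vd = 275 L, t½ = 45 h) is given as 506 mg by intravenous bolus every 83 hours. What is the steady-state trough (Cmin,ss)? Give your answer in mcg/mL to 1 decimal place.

0.7 mcg/mL

τ/t½ = 83/45 ≈ 1.8444, so fraction remaining f = (1/2)^(83/45) ≈ 0.2785.
At steady state, accumulation factor R = 1/(1 − e^(−kτ)) ≈ 1.3860.
Each bolus raises the concentration by D/Vd = 506/275 ≈ 1.840 mcg/mL.
Steady-state peak Cmax,ss = C₀·R ≈ 1.840 × 1.3860 ≈ 2.550 mcg/mL.
Steady-state trough Cmin,ss = Cmax,ss·f ≈ 2.550 × 0.2785 ≈ 0.710 mcg/mL.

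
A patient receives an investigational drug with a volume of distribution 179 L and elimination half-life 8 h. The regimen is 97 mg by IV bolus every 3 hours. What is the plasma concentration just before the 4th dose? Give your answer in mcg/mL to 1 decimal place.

f = (1/2)^(τ/t½) = (1/2)^(3/8) ≈ 0.7711.
C₀ = D/Vd = 97/179 ≈ 0.542 mcg/mL.
Before the 4th dose, 3 doses have been given. Superposition: Cmin = C₀·(f + f² + … + f^3).
≈ 0.542 × (0.7711 + 0.5946 + 0.4585) ≈ 0.542 × 1.8242 ≈ 0.989 mcg/mL.

1.0 mcg/mL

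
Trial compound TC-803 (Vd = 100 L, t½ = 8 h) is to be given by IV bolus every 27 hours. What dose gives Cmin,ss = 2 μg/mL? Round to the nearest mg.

1875 mg

τ/t½ = 27/8 ≈ 3.375, so f = (1/2)^(27/8) ≈ 0.096388.
Cmin,ss = (D/Vd)·f/(1−f), so D = Cmin,ss·Vd·(1−f)/f.
D = 2 × 100 × (1−f)/f ≈ 2 × 100 × 9.37474 ≈ 1874.95 mg.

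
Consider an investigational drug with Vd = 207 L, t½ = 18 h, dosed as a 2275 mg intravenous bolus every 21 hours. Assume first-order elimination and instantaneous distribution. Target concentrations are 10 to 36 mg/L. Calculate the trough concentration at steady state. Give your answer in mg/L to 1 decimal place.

8.8 mg/L

τ/t½ = 21/18 ≈ 1.1667, so fraction remaining f = (1/2)^(21/18) ≈ 0.4454.
Accumulation ratio R = 1/(1 − f) ≈ 1/0.5546 ≈ 1.8031.
Each bolus raises the concentration by D/Vd = 2275/207 ≈ 10.990 mg/L.
Steady-state peak Cmax,ss = C₀·R ≈ 10.990 × 1.8031 ≈ 19.816 mg/L.
One interval later, Cmin,ss = Cmax,ss·e^(−kτ) ≈ 19.816 × 0.4454 ≈ 8.826 mg/L.
Trough 8.8 mg/L vs MEC 10 mg/L: subtherapeutic.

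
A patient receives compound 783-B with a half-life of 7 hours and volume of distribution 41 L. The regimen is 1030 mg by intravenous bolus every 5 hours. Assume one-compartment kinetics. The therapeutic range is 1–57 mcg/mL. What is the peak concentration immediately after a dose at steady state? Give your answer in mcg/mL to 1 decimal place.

Over one 5-h interval, 5/7 ≈ 0.71429 half-lives elapse, leaving f ≈ 0.6095 of each dose.
At steady state, accumulation factor R = 1/(1 − e^(−kτ)) ≈ 2.5608.
Single-dose peak C₀ = D/Vd = 1030/41 ≈ 25.122 mcg/mL.
Steady-state peak Cmax,ss = C₀·R ≈ 25.122 × 2.5608 ≈ 64.332 mcg/mL.
Peak 64.3 mcg/mL vs MTC 57 mcg/mL: exceeds toxic threshold.

64.3 mcg/mL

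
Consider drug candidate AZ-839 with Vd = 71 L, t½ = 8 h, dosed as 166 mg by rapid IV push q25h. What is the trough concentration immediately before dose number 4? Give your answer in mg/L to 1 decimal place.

f = (1/2)^(τ/t½) = (1/2)^(25/8) ≈ 0.1146.
C₀ = D/Vd = 166/71 ≈ 2.338 mg/L.
Before the 4th dose, 3 doses have been given. Superposition: Cmin = C₀·(f + f² + … + f^3).
≈ 2.338 × (0.1146 + 0.0131 + 0.0015) ≈ 2.338 × 0.1292 ≈ 0.302 mg/L.

0.3 mg/L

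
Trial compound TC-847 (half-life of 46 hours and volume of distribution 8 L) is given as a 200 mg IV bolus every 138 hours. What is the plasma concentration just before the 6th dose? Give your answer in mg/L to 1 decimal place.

f = (1/2)^(τ/t½) = (1/2)^(138/46) ≈ 0.1250.
C₀ = D/Vd = 200/8 ≈ 25.000 mg/L.
Before the 6th dose, 5 doses have been given. Superposition: Cmin = C₀·(f + f² + … + f^5).
≈ 25.000 × (0.1250 + 0.0156 + 0.0020 + 0.0002 + 0.0000) ≈ 25.000 × 0.1428 ≈ 3.570 mg/L.

3.6 mg/L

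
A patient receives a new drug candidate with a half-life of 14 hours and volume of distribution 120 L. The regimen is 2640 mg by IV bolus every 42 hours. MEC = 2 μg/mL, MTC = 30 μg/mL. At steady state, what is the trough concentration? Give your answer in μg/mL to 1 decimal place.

The dosing interval is 3 half-lives, so f = 2^(−3) = 0.125.
Accumulation ratio R = 1/(1 − f) = 1/0.875 = 8/7.
Single-dose peak C₀ = D/Vd = 2640/120 = 22 μg/mL.
Steady-state peak Cmax,ss = C₀·R = 22 × 8/7 ≈ 25.143 μg/mL.
Steady-state trough Cmin,ss = Cmax,ss·f ≈ 25.143 × 0.125 ≈ 3.143 μg/mL.
Trough 3.1 μg/mL vs MEC 2 μg/mL: adequate.

3.1 μg/mL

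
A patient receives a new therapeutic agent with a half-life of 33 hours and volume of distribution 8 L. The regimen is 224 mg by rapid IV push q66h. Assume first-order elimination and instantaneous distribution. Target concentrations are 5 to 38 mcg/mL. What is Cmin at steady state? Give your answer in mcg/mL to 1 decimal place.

9.3 mcg/mL

τ = 66 h = 2 half-lives, so f = (1/2)^2 = 0.25.
At steady state, R = 1/(1 − 0.25) = 4/3.
Single-dose peak C₀ = D/Vd = 224/8 = 28 mcg/mL.
Steady-state peak Cmax,ss = C₀·R = 28 × 4/3 ≈ 37.333 mcg/mL.
Steady-state trough Cmin,ss = Cmax,ss·f ≈ 37.333 × 0.25 ≈ 9.333 mcg/mL.
Trough 9.3 mcg/mL vs MEC 5 mcg/mL: adequate.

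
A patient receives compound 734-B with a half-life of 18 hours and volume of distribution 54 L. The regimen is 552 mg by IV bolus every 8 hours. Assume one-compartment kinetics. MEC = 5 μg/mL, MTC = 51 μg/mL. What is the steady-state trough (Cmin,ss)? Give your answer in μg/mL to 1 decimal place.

28.3 μg/mL

τ/t½ = 8/18 ≈ 0.44444, so fraction remaining f = (1/2)^(8/18) ≈ 0.7349.
Each bolus raises the concentration by D/Vd = 552/54 ≈ 10.222 μg/mL.
Steady-state trough Cmin,ss = C₀·f/(1−f) ≈ 10.222 × 0.7349/0.2651 ≈ 28.337 μg/mL.
Trough 28.3 μg/mL vs MEC 5 μg/mL: adequate.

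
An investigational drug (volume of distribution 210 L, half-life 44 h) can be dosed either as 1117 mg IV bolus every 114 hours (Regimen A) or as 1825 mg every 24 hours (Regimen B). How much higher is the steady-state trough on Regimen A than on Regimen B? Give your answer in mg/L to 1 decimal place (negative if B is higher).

-17.9 mg/L

Regimen A: f = (1/2)^(114/44) ≈ 0.1660; Cmin,ss = (1117/210)·f/(1−f) ≈ 1.059 mg/L.
Regimen B: f = (1/2)^(24/44) ≈ 0.6852; Cmin,ss = (1825/210)·f/(1−f) ≈ 18.916 mg/L.
Difference ≈ 1.059 − 18.916 ≈ -17.857 mg/L.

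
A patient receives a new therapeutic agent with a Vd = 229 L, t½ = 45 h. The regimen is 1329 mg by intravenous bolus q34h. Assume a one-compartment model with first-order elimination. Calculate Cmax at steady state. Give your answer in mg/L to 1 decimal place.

14.2 mg/L

τ/t½ = 34/45 ≈ 0.75556, so fraction remaining f = (1/2)^(34/45) ≈ 0.5923.
Accumulation ratio R = 1/(1 − f) ≈ 1/0.4077 ≈ 2.4528.
Single-dose peak C₀ = D/Vd = 1329/229 ≈ 5.803 mg/L.
Steady-state peak Cmax,ss = C₀·R ≈ 5.803 × 2.4528 ≈ 14.234 mg/L.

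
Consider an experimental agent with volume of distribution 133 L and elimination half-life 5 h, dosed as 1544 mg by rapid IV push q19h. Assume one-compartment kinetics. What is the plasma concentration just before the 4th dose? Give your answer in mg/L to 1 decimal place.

0.9 mg/L

f = (1/2)^(τ/t½) = (1/2)^(19/5) ≈ 0.0718.
C₀ = D/Vd = 1544/133 ≈ 11.609 mg/L.
Before the 4th dose, 3 doses have been given. Superposition: Cmin = C₀·(f + f² + … + f^3).
≈ 11.609 × (0.0718 + 0.0052 + 0.0004) ≈ 11.609 × 0.0774 ≈ 0.899 mg/L.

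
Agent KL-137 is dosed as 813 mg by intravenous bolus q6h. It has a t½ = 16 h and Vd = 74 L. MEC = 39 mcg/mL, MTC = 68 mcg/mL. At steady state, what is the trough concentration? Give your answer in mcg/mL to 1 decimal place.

37.0 mcg/mL

Over one 6-h interval, 6/16 ≈ 0.375 half-lives elapse, leaving f ≈ 0.7711 of each dose.
Accumulation ratio R = 1/(1 − f) ≈ 1/0.2289 ≈ 4.3687.
Single-dose peak C₀ = D/Vd = 813/74 ≈ 10.986 mcg/mL.
Cmax,ss = C₀/(1 − f) ≈ 10.986/0.2289 ≈ 47.995 mcg/mL.
Steady-state trough Cmin,ss = Cmax,ss·f ≈ 47.995 × 0.7711 ≈ 37.009 mcg/mL.
Trough 37.0 mcg/mL vs MEC 39 mcg/mL: subtherapeutic.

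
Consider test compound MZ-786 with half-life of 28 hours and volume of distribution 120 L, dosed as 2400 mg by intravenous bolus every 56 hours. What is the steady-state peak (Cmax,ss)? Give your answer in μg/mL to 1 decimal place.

The dosing interval is 2 half-lives, so f = 2^(−2) = 0.25.
At steady state, R = 1/(1 − 0.25) = 4/3.
Single-dose peak C₀ = D/Vd = 2400/120 = 20 μg/mL.
Steady-state peak Cmax,ss = C₀·R = 20 × 4/3 ≈ 26.667 μg/mL.

26.7 μg/mL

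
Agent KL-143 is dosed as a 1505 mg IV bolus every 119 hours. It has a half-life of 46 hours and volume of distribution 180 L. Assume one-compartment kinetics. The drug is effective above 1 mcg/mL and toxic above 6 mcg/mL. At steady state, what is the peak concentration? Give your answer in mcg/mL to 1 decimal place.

k = ln2/t½ = ln2/46 ≈ 0.015068 h⁻¹; fraction remaining f = e^(−kτ) = e^(−0.015068×119) ≈ 0.1664.
Accumulation ratio R = 1/(1 − f) ≈ 1/0.8336 ≈ 1.1996.
Each bolus raises the concentration by D/Vd = 1505/180 ≈ 8.361 mcg/mL.
Steady-state peak Cmax,ss = C₀·R ≈ 8.361 × 1.1996 ≈ 10.030 mcg/mL.
Peak 10.0 mcg/mL vs MTC 6 mcg/mL: exceeds toxic threshold.

10.0 mcg/mL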